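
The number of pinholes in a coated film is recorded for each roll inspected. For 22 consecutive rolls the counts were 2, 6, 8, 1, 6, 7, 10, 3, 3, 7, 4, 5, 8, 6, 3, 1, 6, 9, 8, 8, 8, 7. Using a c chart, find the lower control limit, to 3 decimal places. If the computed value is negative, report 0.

0.000

c̄ = (2 + 6 + 8 + 1 + 6 + 7 + 10 + 3 + 3 + 7 + 4 + 5 + 8 + 6 + 3 + 1 + 6 + 9 + 8 + 8 + 8 + 7) / 22 = 126 / 22 = 5.7273
LCL = c̄ − 3√c̄ = 5.7273 − 3 × 2.3932 = -1.4522 → 0 (cannot be negative)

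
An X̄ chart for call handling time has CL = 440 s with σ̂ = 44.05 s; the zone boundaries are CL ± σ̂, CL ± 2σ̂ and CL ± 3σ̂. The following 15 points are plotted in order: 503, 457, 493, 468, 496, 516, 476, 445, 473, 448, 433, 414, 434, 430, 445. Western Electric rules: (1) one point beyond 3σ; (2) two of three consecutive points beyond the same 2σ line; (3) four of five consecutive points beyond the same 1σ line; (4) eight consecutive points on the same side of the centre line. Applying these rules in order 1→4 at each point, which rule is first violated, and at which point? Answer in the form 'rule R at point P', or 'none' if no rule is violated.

Zone of each point (C = within 1σ̂, B = 1σ̂–2σ̂, A = 2σ̂–3σ̂, * = beyond 3σ̂; sign = side of CL): 1:+B, 2:+C, 3:+B, 4:+C, 5:+B, 6:+B, 7:+C, 8:+C, 9:+C, 10:+C, 11:-C, 12:-C, 13:-C, 14:-C, 15:+C
Rule 4 (eight consecutive points on the same side of the centre line) is satisfied at point 8.

rule 4 at point 8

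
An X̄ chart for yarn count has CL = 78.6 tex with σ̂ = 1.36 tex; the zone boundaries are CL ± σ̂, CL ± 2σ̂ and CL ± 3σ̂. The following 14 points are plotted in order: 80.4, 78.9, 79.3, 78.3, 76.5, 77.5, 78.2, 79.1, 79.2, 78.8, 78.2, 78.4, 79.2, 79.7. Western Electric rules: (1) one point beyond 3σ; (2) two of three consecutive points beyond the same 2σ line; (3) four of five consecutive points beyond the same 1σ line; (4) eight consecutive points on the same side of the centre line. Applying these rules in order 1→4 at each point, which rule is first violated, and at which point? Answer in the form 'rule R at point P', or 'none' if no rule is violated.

Zone of each point (C = within 1σ̂, B = 1σ̂–2σ̂, A = 2σ̂–3σ̂, * = beyond 3σ̂; sign = side of CL): 1:+B, 2:+C, 3:+C, 4:-C, 5:-B, 6:-C, 7:-C, 8:+C, 9:+C, 10:+C, 11:-C, 12:-C, 13:+C, 14:+C
No rule fires across all 14 points.

none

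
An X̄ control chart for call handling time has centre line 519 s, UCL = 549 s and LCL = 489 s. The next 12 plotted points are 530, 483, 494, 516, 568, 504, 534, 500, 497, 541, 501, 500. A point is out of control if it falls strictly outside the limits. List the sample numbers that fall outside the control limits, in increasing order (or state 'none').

Compare each point to [489, 549]: sample 2 = 483 < LCL; sample 5 = 568 > UCL.

2, 5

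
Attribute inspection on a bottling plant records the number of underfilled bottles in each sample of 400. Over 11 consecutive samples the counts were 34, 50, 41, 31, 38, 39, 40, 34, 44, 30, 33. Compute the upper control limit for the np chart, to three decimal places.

55.154

p̄ = Σdᵢ / (k·n) = 414 / (11 × 400) = 0.09409
UCL = np̄ + 3·√(np̄(1−p̄)) = 37.6364 + 3 × √(37.6364×0.90591) = 37.6364 + 3 × 5.8391 = 55.1537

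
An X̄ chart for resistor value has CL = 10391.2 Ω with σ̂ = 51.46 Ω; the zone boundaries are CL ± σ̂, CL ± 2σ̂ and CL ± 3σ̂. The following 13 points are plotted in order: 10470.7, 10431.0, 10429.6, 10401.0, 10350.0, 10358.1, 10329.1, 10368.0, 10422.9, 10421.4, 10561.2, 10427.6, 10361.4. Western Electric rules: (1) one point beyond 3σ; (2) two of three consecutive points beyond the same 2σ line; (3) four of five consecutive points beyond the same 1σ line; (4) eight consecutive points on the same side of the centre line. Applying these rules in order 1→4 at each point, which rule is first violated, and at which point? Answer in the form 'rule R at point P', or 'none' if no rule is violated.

rule 1 at point 11

Zone of each point (C = within 1σ̂, B = 1σ̂–2σ̂, A = 2σ̂–3σ̂, * = beyond 3σ̂; sign = side of CL): 1:+B, 2:+C, 3:+C, 4:+C, 5:-C, 6:-C, 7:-B, 8:-C, 9:+C, 10:+C, 11:+*, 12:+C, 13:-C
Rule 1 (one point beyond the 3σ limits) is satisfied at point 11.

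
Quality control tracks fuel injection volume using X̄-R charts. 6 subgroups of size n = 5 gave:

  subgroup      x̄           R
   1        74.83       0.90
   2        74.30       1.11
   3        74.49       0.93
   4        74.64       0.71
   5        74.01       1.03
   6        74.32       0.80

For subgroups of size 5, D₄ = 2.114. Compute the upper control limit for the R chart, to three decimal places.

R̄ = (0.90 + 1.11 + 0.93 + 0.71 + 1.03 + 0.80) / 6 = 5.4800 / 6 = 0.9133
UCL_R = D₄·R̄ = 2.114 × 0.9133 = 1.9308

1.931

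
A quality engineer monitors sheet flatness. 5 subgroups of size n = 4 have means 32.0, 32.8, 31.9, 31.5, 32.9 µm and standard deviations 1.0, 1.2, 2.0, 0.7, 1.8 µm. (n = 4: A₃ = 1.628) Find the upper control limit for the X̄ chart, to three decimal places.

X̄̄ = (32.0 + 32.8 + 31.9 + 31.5 + 32.9) / 5 = 32.2200
s̄ = (1.0 + 1.2 + 2.0 + 0.7 + 1.8) / 5 = 1.3400
UCL = X̄̄ + A₃·s̄ = 32.2200 + 1.628 × 1.3400 = 34.4015

34.402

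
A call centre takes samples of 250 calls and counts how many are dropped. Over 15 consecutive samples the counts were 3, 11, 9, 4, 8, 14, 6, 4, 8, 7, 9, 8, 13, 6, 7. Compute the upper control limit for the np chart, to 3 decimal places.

16.047

p̄ = Σdᵢ / (k·n) = 117 / (15 × 250) = 0.03120
UCL = np̄ + 3·√(np̄(1−p̄)) = 7.8000 + 3 × √(7.8000×0.96880) = 7.8000 + 3 × 2.7489 = 16.0468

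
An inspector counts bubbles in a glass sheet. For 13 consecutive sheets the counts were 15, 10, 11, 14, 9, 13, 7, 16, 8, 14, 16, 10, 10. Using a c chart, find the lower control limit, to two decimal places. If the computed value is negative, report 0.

c̄ = (15 + 10 + 11 + 14 + 9 + 13 + 7 + 16 + 8 + 14 + 16 + 10 + 10) / 13 = 153 / 13 = 11.7692
LCL = c̄ − 3√c̄ = 11.7692 − 3 × 3.4306 = 1.4773

1.48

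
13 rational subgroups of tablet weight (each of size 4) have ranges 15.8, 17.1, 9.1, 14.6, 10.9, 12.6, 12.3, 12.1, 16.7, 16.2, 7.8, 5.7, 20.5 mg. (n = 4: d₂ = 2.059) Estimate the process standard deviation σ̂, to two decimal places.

6.40

R̄ = (15.8 + 17.1 + 9.1 + 14.6 + 10.9 + 12.6 + 12.3 + 12.1 + 16.7 + 16.2 + 7.8 + 5.7 + 20.5) / 13 = 13.1846
σ̂ = R̄ / d₂ = 13.1846 / 2.059 = 6.4034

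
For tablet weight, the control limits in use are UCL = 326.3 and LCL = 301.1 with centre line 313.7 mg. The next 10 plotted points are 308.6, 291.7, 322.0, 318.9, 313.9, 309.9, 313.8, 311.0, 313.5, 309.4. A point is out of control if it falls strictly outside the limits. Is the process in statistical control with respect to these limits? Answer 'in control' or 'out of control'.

out of control

Compare each point to [301.1, 326.3]: sample 2 = 291.7 < LCL.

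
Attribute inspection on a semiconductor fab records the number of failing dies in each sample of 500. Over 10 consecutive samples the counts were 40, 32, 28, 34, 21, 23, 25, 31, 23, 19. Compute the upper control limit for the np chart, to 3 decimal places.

p̄ = Σdᵢ / (k·n) = 276 / (10 × 500) = 0.05520
UCL = np̄ + 3·√(np̄(1−p̄)) = 27.6000 + 3 × √(27.6000×0.94480) = 27.6000 + 3 × 5.1065 = 42.9195

42.920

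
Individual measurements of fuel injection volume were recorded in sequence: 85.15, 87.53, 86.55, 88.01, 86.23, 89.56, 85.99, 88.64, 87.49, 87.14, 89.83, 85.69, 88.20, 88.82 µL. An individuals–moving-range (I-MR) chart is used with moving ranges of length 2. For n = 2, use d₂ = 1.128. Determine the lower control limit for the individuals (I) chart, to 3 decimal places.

X̄ = (85.15 + 87.53 + 86.55 + 88.01 + 86.23 + 89.56 + 85.99 + 88.64 + 87.49 + 87.14 + 89.83 + 85.69 + 88.20 + 88.82) / 14 = 87.4879
Moving ranges: 2.38, 0.98, 1.46, 1.78, 3.33, 3.57, 2.65, 1.15, 0.35, 2.69, 4.14, 2.51, 0.62; M̄R̄ = 27.6100 / 13 = 2.1238
LCL = X̄ − 3·M̄R̄/d₂ = 87.4879 − 3 × 2.1238 / 1.128 = 81.8393

81.839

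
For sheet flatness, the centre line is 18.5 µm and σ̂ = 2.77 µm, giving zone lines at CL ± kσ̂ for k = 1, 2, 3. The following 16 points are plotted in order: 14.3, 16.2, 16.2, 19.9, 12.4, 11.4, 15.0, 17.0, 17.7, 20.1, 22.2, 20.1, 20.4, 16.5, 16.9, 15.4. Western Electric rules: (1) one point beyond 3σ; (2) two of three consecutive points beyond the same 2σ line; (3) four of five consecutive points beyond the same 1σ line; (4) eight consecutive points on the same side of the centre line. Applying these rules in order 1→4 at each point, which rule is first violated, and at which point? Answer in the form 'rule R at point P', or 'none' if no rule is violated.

rule 2 at point 6

Zone of each point (C = within 1σ̂, B = 1σ̂–2σ̂, A = 2σ̂–3σ̂, * = beyond 3σ̂; sign = side of CL): 1:-B, 2:-C, 3:-C, 4:+C, 5:-A, 6:-A, 7:-B, 8:-C, 9:-C, 10:+C, 11:+B, 12:+C, 13:+C, 14:-C, 15:-C, 16:-B
Rule 2 (two of three consecutive points beyond the same 2σ limit) is satisfied at point 6.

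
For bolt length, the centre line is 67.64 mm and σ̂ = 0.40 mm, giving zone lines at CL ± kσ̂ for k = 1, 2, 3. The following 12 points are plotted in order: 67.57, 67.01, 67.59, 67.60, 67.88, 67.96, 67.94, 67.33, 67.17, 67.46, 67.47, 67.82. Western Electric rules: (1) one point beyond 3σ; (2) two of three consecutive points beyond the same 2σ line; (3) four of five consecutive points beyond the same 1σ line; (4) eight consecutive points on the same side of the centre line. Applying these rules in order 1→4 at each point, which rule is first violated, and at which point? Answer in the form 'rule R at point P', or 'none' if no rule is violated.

Zone of each point (C = within 1σ̂, B = 1σ̂–2σ̂, A = 2σ̂–3σ̂, * = beyond 3σ̂; sign = side of CL): 1:-C, 2:-B, 3:-C, 4:-C, 5:+C, 6:+C, 7:+C, 8:-C, 9:-B, 10:-C, 11:-C, 12:+C
No rule fires across all 12 points.

none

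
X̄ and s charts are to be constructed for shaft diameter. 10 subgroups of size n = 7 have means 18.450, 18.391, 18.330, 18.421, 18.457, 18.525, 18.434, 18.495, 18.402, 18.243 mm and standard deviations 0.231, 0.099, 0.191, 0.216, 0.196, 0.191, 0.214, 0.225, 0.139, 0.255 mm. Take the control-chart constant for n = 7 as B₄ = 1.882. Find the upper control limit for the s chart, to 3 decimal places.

s̄ = (0.231 + 0.099 + 0.191 + 0.216 + 0.196 + 0.191 + 0.214 + 0.225 + 0.139 + 0.255) / 10 = 0.1957
UCL_s = B₄·s̄ = 1.882 × 0.1957 = 0.3683

0.368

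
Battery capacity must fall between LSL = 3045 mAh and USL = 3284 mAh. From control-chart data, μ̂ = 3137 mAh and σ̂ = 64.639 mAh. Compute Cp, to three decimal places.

0.616

Cp = (USL − LSL) / (6σ̂) = (3284 − 3045) / (6 × 64.639) = 239.0000 / 387.8340 = 0.6162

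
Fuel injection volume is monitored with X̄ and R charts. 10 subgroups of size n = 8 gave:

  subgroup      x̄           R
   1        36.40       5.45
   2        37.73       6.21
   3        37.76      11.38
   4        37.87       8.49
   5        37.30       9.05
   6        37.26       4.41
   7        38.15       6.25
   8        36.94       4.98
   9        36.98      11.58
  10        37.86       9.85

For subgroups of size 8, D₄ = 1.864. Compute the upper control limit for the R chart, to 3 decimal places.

R̄ = (5.45 + 6.21 + 11.38 + 8.49 + 9.05 + 4.41 + 6.25 + 4.98 + 11.58 + 9.85) / 10 = 77.6500 / 10 = 7.7650
UCL_R = D₄·R̄ = 1.864 × 7.7650 = 14.4740

14.474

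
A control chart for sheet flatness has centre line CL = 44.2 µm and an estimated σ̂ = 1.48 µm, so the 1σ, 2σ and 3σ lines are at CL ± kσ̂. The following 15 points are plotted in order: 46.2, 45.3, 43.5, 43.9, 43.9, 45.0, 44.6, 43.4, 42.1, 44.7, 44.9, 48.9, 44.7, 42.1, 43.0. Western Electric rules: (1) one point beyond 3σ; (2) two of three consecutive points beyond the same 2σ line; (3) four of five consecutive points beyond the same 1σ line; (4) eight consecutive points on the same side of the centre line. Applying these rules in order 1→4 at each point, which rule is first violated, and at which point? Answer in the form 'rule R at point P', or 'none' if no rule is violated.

Zone of each point (C = within 1σ̂, B = 1σ̂–2σ̂, A = 2σ̂–3σ̂, * = beyond 3σ̂; sign = side of CL): 1:+B, 2:+C, 3:-C, 4:-C, 5:-C, 6:+C, 7:+C, 8:-C, 9:-B, 10:+C, 11:+C, 12:+*, 13:+C, 14:-B, 15:-C
Rule 1 (one point beyond the 3σ limits) is satisfied at point 12.

rule 1 at point 12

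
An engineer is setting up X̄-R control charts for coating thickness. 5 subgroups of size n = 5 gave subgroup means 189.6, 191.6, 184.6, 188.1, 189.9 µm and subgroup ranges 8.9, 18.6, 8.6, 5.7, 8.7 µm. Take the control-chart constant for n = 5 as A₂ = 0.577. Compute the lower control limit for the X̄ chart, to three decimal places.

X̄̄ = (189.6 + 191.6 + 184.6 + 188.1 + 189.9) / 5 = 943.8000 / 5 = 188.7600
R̄ = (8.9 + 18.6 + 8.6 + 5.7 + 8.7) / 5 = 50.5000 / 5 = 10.1000
LCL = X̄̄ − A₂·R̄ = 188.7600 − 0.577 × 10.1000 = 182.9323

182.932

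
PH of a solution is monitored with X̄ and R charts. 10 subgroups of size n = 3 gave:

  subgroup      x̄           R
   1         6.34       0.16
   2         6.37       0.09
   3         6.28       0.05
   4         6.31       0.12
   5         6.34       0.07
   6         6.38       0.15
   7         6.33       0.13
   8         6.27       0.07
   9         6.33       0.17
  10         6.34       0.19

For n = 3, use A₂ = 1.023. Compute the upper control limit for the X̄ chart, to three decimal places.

X̄̄ = (6.34 + 6.37 + 6.28 + 6.31 + 6.34 + 6.38 + 6.33 + 6.27 + 6.33 + 6.34) / 10 = 63.2900 / 10 = 6.3290
R̄ = (0.16 + 0.09 + 0.05 + 0.12 + 0.07 + 0.15 + 0.13 + 0.07 + 0.17 + 0.19) / 10 = 1.2000 / 10 = 0.1200
UCL = X̄̄ + A₂·R̄ = 6.3290 + 1.023 × 0.1200 = 6.4518

6.452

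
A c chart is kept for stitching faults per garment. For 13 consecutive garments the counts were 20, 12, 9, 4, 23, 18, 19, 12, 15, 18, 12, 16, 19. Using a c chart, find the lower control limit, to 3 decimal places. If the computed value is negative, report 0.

3.475

c̄ = (20 + 12 + 9 + 4 + 23 + 18 + 19 + 12 + 15 + 18 + 12 + 16 + 19) / 13 = 197 / 13 = 15.1538
LCL = c̄ − 3√c̄ = 15.1538 − 3 × 3.8928 = 3.4755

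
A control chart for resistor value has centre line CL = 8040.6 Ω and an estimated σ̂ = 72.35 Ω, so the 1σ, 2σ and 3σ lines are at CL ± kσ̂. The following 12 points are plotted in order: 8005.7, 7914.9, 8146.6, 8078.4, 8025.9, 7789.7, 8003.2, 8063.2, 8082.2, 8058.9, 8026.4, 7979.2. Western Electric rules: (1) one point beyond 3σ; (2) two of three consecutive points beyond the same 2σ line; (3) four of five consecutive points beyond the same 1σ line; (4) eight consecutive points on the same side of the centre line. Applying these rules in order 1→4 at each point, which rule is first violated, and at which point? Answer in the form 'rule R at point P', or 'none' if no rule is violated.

rule 1 at point 6

Zone of each point (C = within 1σ̂, B = 1σ̂–2σ̂, A = 2σ̂–3σ̂, * = beyond 3σ̂; sign = side of CL): 1:-C, 2:-B, 3:+B, 4:+C, 5:-C, 6:-*, 7:-C, 8:+C, 9:+C, 10:+C, 11:-C, 12:-C
Rule 1 (one point beyond the 3σ limits) is satisfied at point 6.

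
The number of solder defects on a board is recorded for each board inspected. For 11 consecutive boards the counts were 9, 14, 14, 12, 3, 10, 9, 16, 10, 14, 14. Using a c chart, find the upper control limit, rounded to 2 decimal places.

21.48

c̄ = (9 + 14 + 14 + 12 + 3 + 10 + 9 + 16 + 10 + 14 + 14) / 11 = 125 / 11 = 11.3636
UCL = c̄ + 3√c̄ = 11.3636 + 3 × √11.3636 = 11.3636 + 3 × 3.3710 = 21.4766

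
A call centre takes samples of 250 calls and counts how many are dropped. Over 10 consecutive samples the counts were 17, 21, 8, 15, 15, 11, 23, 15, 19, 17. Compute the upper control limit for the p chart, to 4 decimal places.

p̄ = Σdᵢ / (k·n) = 161 / (10 × 250) = 0.06440
UCL = p̄ + 3·√(p̄(1−p̄)/n) = 0.06440 + 3 × √(0.06440×0.93560/250) = 0.06440 + 3 × 0.01552 = 0.11097

0.1110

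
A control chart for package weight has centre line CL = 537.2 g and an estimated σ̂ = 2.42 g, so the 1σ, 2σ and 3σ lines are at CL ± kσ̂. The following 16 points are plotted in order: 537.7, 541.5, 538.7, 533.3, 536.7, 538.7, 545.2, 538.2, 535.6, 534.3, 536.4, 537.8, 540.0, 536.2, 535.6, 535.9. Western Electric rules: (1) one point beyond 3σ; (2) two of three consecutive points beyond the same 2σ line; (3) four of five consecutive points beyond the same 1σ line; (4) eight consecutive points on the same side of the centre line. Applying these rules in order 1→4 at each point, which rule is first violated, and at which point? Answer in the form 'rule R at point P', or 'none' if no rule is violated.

Zone of each point (C = within 1σ̂, B = 1σ̂–2σ̂, A = 2σ̂–3σ̂, * = beyond 3σ̂; sign = side of CL): 1:+C, 2:+B, 3:+C, 4:-B, 5:-C, 6:+C, 7:+*, 8:+C, 9:-C, 10:-B, 11:-C, 12:+C, 13:+B, 14:-C, 15:-C, 16:-C
Rule 1 (one point beyond the 3σ limits) is satisfied at point 7.

rule 1 at point 7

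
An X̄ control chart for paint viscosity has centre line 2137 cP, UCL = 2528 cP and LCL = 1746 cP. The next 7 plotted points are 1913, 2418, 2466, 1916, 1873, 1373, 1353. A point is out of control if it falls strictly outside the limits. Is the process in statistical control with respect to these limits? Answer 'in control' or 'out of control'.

Compare each point to [1746, 2528]: sample 6 = 1373 < LCL; sample 7 = 1353 < LCL.

out of control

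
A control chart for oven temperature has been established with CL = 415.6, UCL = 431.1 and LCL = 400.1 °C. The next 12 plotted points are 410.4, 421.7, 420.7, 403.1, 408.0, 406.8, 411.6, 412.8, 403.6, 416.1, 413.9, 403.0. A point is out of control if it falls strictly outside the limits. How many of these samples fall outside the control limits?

0

All 12 points lie within [400.1, 431.1].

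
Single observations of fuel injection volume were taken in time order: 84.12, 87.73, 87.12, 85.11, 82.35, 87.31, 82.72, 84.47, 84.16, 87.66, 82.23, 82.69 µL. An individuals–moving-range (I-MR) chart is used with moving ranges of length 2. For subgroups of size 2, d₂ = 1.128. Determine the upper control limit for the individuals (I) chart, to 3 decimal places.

92.057

X̄ = (84.12 + 87.73 + 87.12 + 85.11 + 82.35 + 87.31 + 82.72 + 84.47 + 84.16 + 87.66 + 82.23 + 82.69) / 12 = 84.8058
Moving ranges: 3.61, 0.61, 2.01, 2.76, 4.96, 4.59, 1.75, 0.31, 3.50, 5.43, 0.46; M̄R̄ = 29.9900 / 11 = 2.7264
UCL = X̄ + 3·M̄R̄/d₂ = 84.8058 + 3 × 2.7264 / 1.128 = 92.0568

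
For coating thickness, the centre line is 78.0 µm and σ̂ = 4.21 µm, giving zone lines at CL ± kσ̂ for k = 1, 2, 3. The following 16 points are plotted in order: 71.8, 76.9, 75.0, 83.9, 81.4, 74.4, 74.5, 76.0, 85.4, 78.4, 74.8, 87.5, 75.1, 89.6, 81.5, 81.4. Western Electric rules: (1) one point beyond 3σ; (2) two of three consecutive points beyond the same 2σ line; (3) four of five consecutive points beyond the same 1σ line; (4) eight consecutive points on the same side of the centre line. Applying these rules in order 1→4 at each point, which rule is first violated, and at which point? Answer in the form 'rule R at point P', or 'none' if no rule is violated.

Zone of each point (C = within 1σ̂, B = 1σ̂–2σ̂, A = 2σ̂–3σ̂, * = beyond 3σ̂; sign = side of CL): 1:-B, 2:-C, 3:-C, 4:+B, 5:+C, 6:-C, 7:-C, 8:-C, 9:+B, 10:+C, 11:-C, 12:+A, 13:-C, 14:+A, 15:+C, 16:+C
Rule 2 (two of three consecutive points beyond the same 2σ limit) is satisfied at point 14.

rule 2 at point 14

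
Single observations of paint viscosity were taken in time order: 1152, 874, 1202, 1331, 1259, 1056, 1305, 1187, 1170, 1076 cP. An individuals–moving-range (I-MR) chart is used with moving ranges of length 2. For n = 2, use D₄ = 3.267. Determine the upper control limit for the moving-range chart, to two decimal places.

Moving ranges: 278, 328, 129, 72, 203, 249, 118, 17, 94; M̄R̄ = 1488.0000 / 9 = 165.3333
UCL_MR = D₄·M̄R̄ = 3.267 × 165.3333 = 540.1440

540.14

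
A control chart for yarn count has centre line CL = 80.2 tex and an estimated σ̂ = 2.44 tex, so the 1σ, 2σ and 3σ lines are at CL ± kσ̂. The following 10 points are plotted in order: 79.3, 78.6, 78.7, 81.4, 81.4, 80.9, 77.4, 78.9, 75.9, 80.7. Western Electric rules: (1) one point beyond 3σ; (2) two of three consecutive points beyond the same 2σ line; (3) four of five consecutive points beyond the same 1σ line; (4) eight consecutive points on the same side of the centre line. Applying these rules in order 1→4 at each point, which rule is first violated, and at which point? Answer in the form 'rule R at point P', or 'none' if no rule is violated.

Zone of each point (C = within 1σ̂, B = 1σ̂–2σ̂, A = 2σ̂–3σ̂, * = beyond 3σ̂; sign = side of CL): 1:-C, 2:-C, 3:-C, 4:+C, 5:+C, 6:+C, 7:-B, 8:-C, 9:-B, 10:+C
No rule fires across all 10 points.

none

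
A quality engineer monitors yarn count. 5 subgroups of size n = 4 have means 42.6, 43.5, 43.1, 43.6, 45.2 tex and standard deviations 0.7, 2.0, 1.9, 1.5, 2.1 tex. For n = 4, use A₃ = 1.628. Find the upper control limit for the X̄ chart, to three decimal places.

46.270

X̄̄ = (42.6 + 43.5 + 43.1 + 43.6 + 45.2) / 5 = 43.6000
s̄ = (0.7 + 2.0 + 1.9 + 1.5 + 2.1) / 5 = 1.6400
UCL = X̄̄ + A₃·s̄ = 43.6000 + 1.628 × 1.6400 = 46.2699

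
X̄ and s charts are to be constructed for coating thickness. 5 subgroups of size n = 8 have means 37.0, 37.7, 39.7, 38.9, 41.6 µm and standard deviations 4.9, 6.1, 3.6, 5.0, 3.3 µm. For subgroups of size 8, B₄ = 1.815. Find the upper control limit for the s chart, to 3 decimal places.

8.313

s̄ = (4.9 + 6.1 + 3.6 + 5.0 + 3.3) / 5 = 4.5800
UCL_s = B₄·s̄ = 1.815 × 4.5800 = 8.3127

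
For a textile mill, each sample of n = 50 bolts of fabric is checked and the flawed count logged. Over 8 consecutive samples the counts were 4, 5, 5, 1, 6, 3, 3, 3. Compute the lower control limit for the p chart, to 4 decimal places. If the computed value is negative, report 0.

p̄ = Σdᵢ / (k·n) = 30 / (8 × 50) = 0.07500
LCL = p̄ − 3·√(p̄(1−p̄)/n) = 0.07500 − 3 × 0.03725 = -0.03675 → 0 (negative, so LCL = 0)

0.0000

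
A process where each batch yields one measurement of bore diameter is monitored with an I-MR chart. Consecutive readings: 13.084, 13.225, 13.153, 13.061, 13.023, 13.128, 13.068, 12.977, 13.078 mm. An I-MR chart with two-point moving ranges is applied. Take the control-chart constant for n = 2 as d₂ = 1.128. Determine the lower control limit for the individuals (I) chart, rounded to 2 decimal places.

12.86

X̄ = (13.084 + 13.225 + 13.153 + 13.061 + 13.023 + 13.128 + 13.068 + 12.977 + 13.078) / 9 = 13.0886
Moving ranges: 0.141, 0.072, 0.092, 0.038, 0.105, 0.060, 0.091, 0.101; M̄R̄ = 0.7000 / 8 = 0.0875
LCL = X̄ − 3·M̄R̄/d₂ = 13.0886 − 3 × 0.0875 / 1.128 = 12.8558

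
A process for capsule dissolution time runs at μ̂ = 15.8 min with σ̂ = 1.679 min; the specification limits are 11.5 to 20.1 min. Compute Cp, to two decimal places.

0.85

Cp = (USL − LSL) / (6σ̂) = (20.1 − 11.5) / (6 × 1.679) = 8.6000 / 10.0740 = 0.8537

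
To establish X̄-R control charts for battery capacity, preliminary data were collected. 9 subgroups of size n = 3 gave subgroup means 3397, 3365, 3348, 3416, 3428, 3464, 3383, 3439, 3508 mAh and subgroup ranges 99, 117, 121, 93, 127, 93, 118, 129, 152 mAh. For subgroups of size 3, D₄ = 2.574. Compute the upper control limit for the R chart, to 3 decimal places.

R̄ = (99 + 117 + 121 + 93 + 127 + 93 + 118 + 129 + 152) / 9 = 1049.0000 / 9 = 116.5556
UCL_R = D₄·R̄ = 2.574 × 116.5556 = 300.0140

300.014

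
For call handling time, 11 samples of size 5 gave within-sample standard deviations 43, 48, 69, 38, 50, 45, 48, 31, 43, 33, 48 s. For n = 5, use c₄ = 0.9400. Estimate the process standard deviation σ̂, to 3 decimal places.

47.969

s̄ = (43 + 48 + 69 + 38 + 50 + 45 + 48 + 31 + 43 + 33 + 48) / 11 = 45.0909
σ̂ = s̄ / c₄ = 45.0909 / 0.9400 = 47.9691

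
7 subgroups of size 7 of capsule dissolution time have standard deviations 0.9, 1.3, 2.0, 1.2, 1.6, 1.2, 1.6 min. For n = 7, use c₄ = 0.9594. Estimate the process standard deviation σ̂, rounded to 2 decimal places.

s̄ = (0.9 + 1.3 + 2.0 + 1.2 + 1.6 + 1.2 + 1.6) / 7 = 1.4000
σ̂ = s̄ / c₄ = 1.4000 / 0.9594 = 1.4592

1.46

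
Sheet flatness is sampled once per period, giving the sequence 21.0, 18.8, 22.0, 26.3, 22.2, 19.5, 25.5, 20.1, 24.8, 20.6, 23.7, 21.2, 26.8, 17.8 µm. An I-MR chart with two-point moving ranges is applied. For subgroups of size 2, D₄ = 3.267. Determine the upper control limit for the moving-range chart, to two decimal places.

Moving ranges: 2.2, 3.2, 4.3, 4.1, 2.7, 6.0, 5.4, 4.7, 4.2, 3.1, 2.5, 5.6, 9.0; M̄R̄ = 57.0000 / 13 = 4.3846
UCL_MR = D₄·M̄R̄ = 3.267 × 4.3846 = 14.3245

14.32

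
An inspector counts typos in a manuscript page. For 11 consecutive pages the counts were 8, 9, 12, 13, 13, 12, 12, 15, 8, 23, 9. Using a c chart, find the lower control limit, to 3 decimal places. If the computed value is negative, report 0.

1.711

c̄ = (8 + 9 + 12 + 13 + 13 + 12 + 12 + 15 + 8 + 23 + 9) / 11 = 134 / 11 = 12.1818
LCL = c̄ − 3√c̄ = 12.1818 − 3 × 3.4902 = 1.7111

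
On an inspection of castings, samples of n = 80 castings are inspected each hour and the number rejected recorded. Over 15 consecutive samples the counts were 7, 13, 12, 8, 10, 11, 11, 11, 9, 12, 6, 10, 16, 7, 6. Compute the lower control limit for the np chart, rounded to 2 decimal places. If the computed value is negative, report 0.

p̄ = Σdᵢ / (k·n) = 149 / (15 × 80) = 0.12417
LCL = np̄ − 3·√(np̄(1−p̄)) = 9.9333 − 3 × 2.9496 = 1.0846

1.08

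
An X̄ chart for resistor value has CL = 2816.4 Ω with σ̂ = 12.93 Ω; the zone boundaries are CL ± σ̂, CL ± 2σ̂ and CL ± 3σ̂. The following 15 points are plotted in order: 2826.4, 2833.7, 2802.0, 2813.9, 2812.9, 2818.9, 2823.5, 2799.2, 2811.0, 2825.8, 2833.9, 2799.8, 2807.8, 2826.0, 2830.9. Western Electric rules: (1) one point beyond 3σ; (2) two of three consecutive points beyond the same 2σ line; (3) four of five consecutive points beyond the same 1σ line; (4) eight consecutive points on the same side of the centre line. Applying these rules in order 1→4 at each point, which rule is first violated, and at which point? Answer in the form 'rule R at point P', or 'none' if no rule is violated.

Zone of each point (C = within 1σ̂, B = 1σ̂–2σ̂, A = 2σ̂–3σ̂, * = beyond 3σ̂; sign = side of CL): 1:+C, 2:+B, 3:-B, 4:-C, 5:-C, 6:+C, 7:+C, 8:-B, 9:-C, 10:+C, 11:+B, 12:-B, 13:-C, 14:+C, 15:+B
No rule fires across all 15 points.

none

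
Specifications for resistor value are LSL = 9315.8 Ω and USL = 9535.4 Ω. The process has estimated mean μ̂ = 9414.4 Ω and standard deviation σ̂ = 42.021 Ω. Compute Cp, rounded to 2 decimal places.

0.87

Cp = (USL − LSL) / (6σ̂) = (9535.4 − 9315.8) / (6 × 42.021) = 219.6000 / 252.1260 = 0.8710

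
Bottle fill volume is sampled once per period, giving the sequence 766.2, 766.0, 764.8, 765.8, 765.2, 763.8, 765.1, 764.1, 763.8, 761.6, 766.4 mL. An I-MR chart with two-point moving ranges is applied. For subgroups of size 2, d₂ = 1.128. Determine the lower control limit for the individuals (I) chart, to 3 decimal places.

761.077

X̄ = (766.2 + 766.0 + 764.8 + 765.8 + 765.2 + 763.8 + 765.1 + 764.1 + 763.8 + 761.6 + 766.4) / 11 = 764.8000
Moving ranges: 0.2, 1.2, 1.0, 0.6, 1.4, 1.3, 1.0, 0.3, 2.2, 4.8; M̄R̄ = 14.0000 / 10 = 1.4000
LCL = X̄ − 3·M̄R̄/d₂ = 764.8000 − 3 × 1.4000 / 1.128 = 761.0766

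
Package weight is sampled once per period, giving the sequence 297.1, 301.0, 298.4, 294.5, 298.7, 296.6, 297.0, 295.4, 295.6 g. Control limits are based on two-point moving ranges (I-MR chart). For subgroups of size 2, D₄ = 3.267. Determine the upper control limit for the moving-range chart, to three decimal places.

Moving ranges: 3.9, 2.6, 3.9, 4.2, 2.1, 0.4, 1.6, 0.2; M̄R̄ = 18.9000 / 8 = 2.3625
UCL_MR = D₄·M̄R̄ = 3.267 × 2.3625 = 7.7183

7.718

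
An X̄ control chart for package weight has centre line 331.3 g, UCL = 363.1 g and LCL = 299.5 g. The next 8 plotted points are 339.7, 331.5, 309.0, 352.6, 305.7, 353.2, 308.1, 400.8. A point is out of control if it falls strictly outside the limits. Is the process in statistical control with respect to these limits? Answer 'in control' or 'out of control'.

Compare each point to [299.5, 363.1]: sample 8 = 400.8 > UCL.

out of control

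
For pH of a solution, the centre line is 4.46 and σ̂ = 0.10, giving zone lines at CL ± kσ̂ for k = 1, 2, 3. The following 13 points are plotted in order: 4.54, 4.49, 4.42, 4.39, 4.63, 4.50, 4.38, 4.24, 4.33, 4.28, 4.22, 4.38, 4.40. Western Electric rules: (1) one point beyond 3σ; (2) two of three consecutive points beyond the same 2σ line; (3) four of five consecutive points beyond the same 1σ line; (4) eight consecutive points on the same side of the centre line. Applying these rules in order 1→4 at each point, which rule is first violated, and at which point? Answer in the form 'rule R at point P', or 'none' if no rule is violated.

rule 3 at point 11

Zone of each point (C = within 1σ̂, B = 1σ̂–2σ̂, A = 2σ̂–3σ̂, * = beyond 3σ̂; sign = side of CL): 1:+C, 2:+C, 3:-C, 4:-C, 5:+B, 6:+C, 7:-C, 8:-A, 9:-B, 10:-B, 11:-A, 12:-C, 13:-C
Rule 3 (four of five consecutive points beyond the same 1σ limit) is satisfied at point 11.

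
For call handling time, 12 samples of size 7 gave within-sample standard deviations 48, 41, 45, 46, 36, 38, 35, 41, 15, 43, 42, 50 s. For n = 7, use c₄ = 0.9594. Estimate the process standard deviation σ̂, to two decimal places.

s̄ = (48 + 41 + 45 + 46 + 36 + 38 + 35 + 41 + 15 + 43 + 42 + 50) / 12 = 40.0000
σ̂ = s̄ / c₄ = 40.0000 / 0.9594 = 41.6927

41.69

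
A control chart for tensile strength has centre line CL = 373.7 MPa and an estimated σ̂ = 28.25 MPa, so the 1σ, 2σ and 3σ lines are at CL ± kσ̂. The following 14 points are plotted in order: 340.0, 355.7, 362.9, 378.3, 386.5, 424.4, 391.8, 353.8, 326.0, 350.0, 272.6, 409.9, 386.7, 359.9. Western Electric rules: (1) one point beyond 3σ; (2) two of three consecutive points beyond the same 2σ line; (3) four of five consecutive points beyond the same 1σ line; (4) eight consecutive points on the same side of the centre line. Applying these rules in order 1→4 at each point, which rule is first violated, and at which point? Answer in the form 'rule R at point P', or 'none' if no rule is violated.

Zone of each point (C = within 1σ̂, B = 1σ̂–2σ̂, A = 2σ̂–3σ̂, * = beyond 3σ̂; sign = side of CL): 1:-B, 2:-C, 3:-C, 4:+C, 5:+C, 6:+B, 7:+C, 8:-C, 9:-B, 10:-C, 11:-*, 12:+B, 13:+C, 14:-C
Rule 1 (one point beyond the 3σ limits) is satisfied at point 11.

rule 1 at point 11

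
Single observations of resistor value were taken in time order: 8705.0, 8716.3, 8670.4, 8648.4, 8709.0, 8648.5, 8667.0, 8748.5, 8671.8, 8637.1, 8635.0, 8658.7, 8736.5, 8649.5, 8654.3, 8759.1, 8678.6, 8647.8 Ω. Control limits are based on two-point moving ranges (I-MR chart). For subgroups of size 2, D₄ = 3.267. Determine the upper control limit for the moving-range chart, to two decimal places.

Moving ranges: 11.3, 45.9, 22.0, 60.6, 60.5, 18.5, 81.5, 76.7, 34.7, 2.1, 23.7, 77.8, 87.0, 4.8, 104.8, 80.5, 30.8; M̄R̄ = 823.2000 / 17 = 48.4235
UCL_MR = D₄·M̄R̄ = 3.267 × 48.4235 = 158.1997

158.20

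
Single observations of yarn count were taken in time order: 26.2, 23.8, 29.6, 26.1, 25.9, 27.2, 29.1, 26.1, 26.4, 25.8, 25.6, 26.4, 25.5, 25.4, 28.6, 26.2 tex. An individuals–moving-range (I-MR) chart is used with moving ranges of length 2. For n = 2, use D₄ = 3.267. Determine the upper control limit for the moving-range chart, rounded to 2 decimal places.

Moving ranges: 2.4, 5.8, 3.5, 0.2, 1.3, 1.9, 3.0, 0.3, 0.6, 0.2, 0.8, 0.9, 0.1, 3.2, 2.4; M̄R̄ = 26.6000 / 15 = 1.7733
UCL_MR = D₄·M̄R̄ = 3.267 × 1.7733 = 5.7935

5.79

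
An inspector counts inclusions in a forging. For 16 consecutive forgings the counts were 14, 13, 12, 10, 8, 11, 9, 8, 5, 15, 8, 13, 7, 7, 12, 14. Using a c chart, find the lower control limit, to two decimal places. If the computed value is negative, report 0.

0.71

c̄ = (14 + 13 + 12 + 10 + 8 + 11 + 9 + 8 + 5 + 15 + 8 + 13 + 7 + 7 + 12 + 14) / 16 = 166 / 16 = 10.3750
LCL = c̄ − 3√c̄ = 10.3750 − 3 × 3.2210 = 0.7119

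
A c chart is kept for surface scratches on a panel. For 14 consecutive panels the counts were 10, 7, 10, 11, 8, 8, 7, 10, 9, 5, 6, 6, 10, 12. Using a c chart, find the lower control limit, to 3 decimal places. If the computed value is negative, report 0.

c̄ = (10 + 7 + 10 + 11 + 8 + 8 + 7 + 10 + 9 + 5 + 6 + 6 + 10 + 12) / 14 = 119 / 14 = 8.5000
LCL = c̄ − 3√c̄ = 8.5000 − 3 × 2.9155 = -0.2464 → 0 (cannot be negative)

0.000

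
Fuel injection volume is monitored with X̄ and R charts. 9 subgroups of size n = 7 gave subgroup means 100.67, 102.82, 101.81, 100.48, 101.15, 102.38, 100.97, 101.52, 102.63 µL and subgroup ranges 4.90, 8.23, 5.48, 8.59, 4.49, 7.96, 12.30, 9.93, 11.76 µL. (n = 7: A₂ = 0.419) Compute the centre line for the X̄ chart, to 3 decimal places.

101.603

X̄̄ = (100.67 + 102.82 + 101.81 + 100.48 + 101.15 + 102.38 + 100.97 + 101.52 + 102.63) / 9 = 914.4300 / 9 = 101.6033
CL = X̄̄ = 101.6033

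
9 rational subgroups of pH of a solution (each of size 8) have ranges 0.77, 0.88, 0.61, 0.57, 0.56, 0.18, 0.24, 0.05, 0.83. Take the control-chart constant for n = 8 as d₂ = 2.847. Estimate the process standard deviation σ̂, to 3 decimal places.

R̄ = (0.77 + 0.88 + 0.61 + 0.57 + 0.56 + 0.18 + 0.24 + 0.05 + 0.83) / 9 = 0.5211
σ̂ = R̄ / d₂ = 0.5211 / 2.847 = 0.1830

0.183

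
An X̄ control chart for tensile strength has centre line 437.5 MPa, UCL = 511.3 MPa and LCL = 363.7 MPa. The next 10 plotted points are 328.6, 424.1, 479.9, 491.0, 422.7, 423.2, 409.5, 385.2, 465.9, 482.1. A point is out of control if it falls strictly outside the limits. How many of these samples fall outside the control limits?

Compare each point to [363.7, 511.3]: sample 1 = 328.6 < LCL.

1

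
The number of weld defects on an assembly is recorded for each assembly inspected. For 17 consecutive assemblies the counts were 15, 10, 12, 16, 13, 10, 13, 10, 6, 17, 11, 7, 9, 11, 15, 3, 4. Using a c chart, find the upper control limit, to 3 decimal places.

20.522

c̄ = (15 + 10 + 12 + 16 + 13 + 10 + 13 + 10 + 6 + 17 + 11 + 7 + 9 + 11 + 15 + 3 + 4) / 17 = 182 / 17 = 10.7059
UCL = c̄ + 3√c̄ = 10.7059 + 3 × √10.7059 = 10.7059 + 3 × 3.2720 = 20.5218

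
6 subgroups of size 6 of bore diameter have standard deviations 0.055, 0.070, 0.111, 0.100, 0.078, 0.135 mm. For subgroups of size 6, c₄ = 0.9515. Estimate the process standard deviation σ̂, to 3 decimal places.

0.096

s̄ = (0.055 + 0.070 + 0.111 + 0.100 + 0.078 + 0.135) / 6 = 0.0915
σ̂ = s̄ / c₄ = 0.0915 / 0.9515 = 0.0962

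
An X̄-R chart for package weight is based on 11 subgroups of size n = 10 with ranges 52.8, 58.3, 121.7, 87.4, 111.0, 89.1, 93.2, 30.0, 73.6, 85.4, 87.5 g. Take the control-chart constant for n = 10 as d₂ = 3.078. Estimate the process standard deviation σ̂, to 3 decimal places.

26.286

R̄ = (52.8 + 58.3 + 121.7 + 87.4 + 111.0 + 89.1 + 93.2 + 30.0 + 73.6 + 85.4 + 87.5) / 11 = 80.9091
σ̂ = R̄ / d₂ = 80.9091 / 3.078 = 26.2863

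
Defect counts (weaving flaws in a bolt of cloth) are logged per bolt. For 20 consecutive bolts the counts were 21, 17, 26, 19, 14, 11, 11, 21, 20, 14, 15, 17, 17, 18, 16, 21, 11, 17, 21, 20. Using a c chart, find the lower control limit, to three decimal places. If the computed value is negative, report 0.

4.854

c̄ = (21 + 17 + 26 + 19 + 14 + 11 + 11 + 21 + 20 + 14 + 15 + 17 + 17 + 18 + 16 + 21 + 11 + 17 + 21 + 20) / 20 = 347 / 20 = 17.3500
LCL = c̄ − 3√c̄ = 17.3500 − 3 × 4.1653 = 4.8540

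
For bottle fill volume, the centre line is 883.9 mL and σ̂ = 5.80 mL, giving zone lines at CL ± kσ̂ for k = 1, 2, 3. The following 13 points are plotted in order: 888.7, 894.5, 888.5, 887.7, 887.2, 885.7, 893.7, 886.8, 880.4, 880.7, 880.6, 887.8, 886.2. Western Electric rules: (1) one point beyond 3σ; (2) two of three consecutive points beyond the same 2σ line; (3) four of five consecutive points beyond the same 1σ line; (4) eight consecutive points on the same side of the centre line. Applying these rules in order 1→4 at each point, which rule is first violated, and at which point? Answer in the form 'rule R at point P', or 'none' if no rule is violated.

Zone of each point (C = within 1σ̂, B = 1σ̂–2σ̂, A = 2σ̂–3σ̂, * = beyond 3σ̂; sign = side of CL): 1:+C, 2:+B, 3:+C, 4:+C, 5:+C, 6:+C, 7:+B, 8:+C, 9:-C, 10:-C, 11:-C, 12:+C, 13:+C
Rule 4 (eight consecutive points on the same side of the centre line) is satisfied at point 8.

rule 4 at point 8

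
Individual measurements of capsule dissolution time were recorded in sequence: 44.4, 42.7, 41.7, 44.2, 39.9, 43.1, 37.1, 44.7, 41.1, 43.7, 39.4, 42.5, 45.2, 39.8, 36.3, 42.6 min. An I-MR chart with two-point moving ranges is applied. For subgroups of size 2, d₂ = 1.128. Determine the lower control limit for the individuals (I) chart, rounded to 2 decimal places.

31.53

X̄ = (44.4 + 42.7 + 41.7 + 44.2 + 39.9 + 43.1 + 37.1 + 44.7 + 41.1 + 43.7 + 39.4 + 42.5 + 45.2 + 39.8 + 36.3 + 42.6) / 16 = 41.7750
Moving ranges: 1.7, 1.0, 2.5, 4.3, 3.2, 6.0, 7.6, 3.6, 2.6, 4.3, 3.1, 2.7, 5.4, 3.5, 6.3; M̄R̄ = 57.8000 / 15 = 3.8533
LCL = X̄ − 3·M̄R̄/d₂ = 41.7750 − 3 × 3.8533 / 1.128 = 31.5268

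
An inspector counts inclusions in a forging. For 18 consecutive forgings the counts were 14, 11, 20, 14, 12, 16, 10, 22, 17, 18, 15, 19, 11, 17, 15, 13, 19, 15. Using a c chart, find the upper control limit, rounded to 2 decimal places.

c̄ = (14 + 11 + 20 + 14 + 12 + 16 + 10 + 22 + 17 + 18 + 15 + 19 + 11 + 17 + 15 + 13 + 19 + 15) / 18 = 278 / 18 = 15.4444
UCL = c̄ + 3√c̄ = 15.4444 + 3 × √15.4444 = 15.4444 + 3 × 3.9299 = 27.2343

27.23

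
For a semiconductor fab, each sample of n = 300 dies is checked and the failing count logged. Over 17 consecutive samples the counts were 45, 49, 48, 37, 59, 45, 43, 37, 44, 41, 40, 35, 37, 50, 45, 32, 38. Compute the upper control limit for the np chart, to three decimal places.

60.793

p̄ = Σdᵢ / (k·n) = 725 / (17 × 300) = 0.14216
UCL = np̄ + 3·√(np̄(1−p̄)) = 42.6471 + 3 × √(42.6471×0.85784) = 42.6471 + 3 × 6.0485 = 60.7926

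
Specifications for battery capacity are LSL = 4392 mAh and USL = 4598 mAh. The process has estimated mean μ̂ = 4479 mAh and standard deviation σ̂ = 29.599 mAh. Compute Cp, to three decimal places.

1.160

Cp = (USL − LSL) / (6σ̂) = (4598 − 4392) / (6 × 29.599) = 206.0000 / 177.5940 = 1.1599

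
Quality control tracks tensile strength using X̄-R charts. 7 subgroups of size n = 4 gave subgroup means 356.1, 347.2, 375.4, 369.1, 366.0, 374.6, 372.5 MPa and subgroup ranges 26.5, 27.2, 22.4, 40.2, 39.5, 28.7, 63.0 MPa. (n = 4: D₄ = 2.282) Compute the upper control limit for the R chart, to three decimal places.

80.685

R̄ = (26.5 + 27.2 + 22.4 + 40.2 + 39.5 + 28.7 + 63.0) / 7 = 247.5000 / 7 = 35.3571
UCL_R = D₄·R̄ = 2.282 × 35.3571 = 80.6850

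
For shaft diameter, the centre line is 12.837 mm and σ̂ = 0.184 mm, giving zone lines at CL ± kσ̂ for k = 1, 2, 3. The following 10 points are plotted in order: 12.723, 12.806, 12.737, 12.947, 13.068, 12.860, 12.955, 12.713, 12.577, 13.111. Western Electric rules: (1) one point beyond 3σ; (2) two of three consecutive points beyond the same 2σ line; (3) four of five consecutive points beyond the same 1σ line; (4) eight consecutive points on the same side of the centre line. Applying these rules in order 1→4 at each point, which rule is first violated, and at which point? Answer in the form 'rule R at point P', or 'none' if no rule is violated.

none

Zone of each point (C = within 1σ̂, B = 1σ̂–2σ̂, A = 2σ̂–3σ̂, * = beyond 3σ̂; sign = side of CL): 1:-C, 2:-C, 3:-C, 4:+C, 5:+B, 6:+C, 7:+C, 8:-C, 9:-B, 10:+B
No rule fires across all 10 points.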